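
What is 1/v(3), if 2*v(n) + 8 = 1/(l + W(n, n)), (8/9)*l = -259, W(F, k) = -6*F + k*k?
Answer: -2403/9616 ≈ -0.24990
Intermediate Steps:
W(F, k) = k² - 6*F (W(F, k) = -6*F + k² = k² - 6*F)
l = -2331/8 (l = (9/8)*(-259) = -2331/8 ≈ -291.38)
v(n) = -4 + 1/(2*(-2331/8 + n² - 6*n)) (v(n) = -4 + 1/(2*(-2331/8 + (n² - 6*n))) = -4 + 1/(2*(-2331/8 + n² - 6*n)))
1/v(3) = 1/(16*(-583 - 12*3 + 2*3²)/(2331 - 8*3² + 48*3)) = 1/(16*(-583 - 36 + 2*9)/(2331 - 8*9 + 144)) = 1/(16*(-583 - 36 + 18)/(2331 - 72 + 144)) = 1/(16*(-601)/2403) = 1/(16*(1/2403)*(-601)) = 1/(-9616/2403) = -2403/9616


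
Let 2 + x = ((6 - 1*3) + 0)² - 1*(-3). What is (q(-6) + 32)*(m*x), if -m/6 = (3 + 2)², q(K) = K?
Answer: -39000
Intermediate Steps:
m = -150 (m = -6*(3 + 2)² = -6*5² = -6*25 = -150)
x = 10 (x = -2 + (((6 - 1*3) + 0)² - 1*(-3)) = -2 + (((6 - 3) + 0)² + 3) = -2 + ((3 + 0)² + 3) = -2 + (3² + 3) = -2 + (9 + 3) = -2 + 12 = 10)
(q(-6) + 32)*(m*x) = (-6 + 32)*(-150*10) = 26*(-1500) = -39000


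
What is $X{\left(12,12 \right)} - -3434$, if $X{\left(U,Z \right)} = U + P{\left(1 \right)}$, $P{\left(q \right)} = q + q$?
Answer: $3448$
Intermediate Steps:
$P{\left(q \right)} = 2 q$
$X{\left(U,Z \right)} = 2 + U$ ($X{\left(U,Z \right)} = U + 2 \cdot 1 = U + 2 = 2 + U$)
$X{\left(12,12 \right)} - -3434 = \left(2 + 12\right) - -3434 = 14 + 3434 = 3448$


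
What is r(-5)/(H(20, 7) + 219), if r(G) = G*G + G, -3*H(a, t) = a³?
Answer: -60/7343 ≈ -0.0081711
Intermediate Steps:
H(a, t) = -a³/3
r(G) = G + G² (r(G) = G² + G = G + G²)
r(-5)/(H(20, 7) + 219) = (-5*(1 - 5))/(-⅓*20³ + 219) = (-5*(-4))/(-⅓*8000 + 219) = 20/(-8000/3 + 219) = 20/(-7343/3) = 20*(-3/7343) = -60/7343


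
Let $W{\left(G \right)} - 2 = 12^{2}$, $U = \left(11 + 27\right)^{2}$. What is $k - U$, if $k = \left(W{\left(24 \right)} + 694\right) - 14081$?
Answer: $-14685$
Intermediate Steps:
$U = 1444$ ($U = 38^{2} = 1444$)
$W{\left(G \right)} = 146$ ($W{\left(G \right)} = 2 + 12^{2} = 2 + 144 = 146$)
$k = -13241$ ($k = \left(146 + 694\right) - 14081 = 840 - 14081 = -13241$)
$k - U = -13241 - 1444 = -14685$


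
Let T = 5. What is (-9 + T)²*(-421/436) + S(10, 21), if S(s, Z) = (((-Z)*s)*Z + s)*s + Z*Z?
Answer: -4749615/109 ≈ -43574.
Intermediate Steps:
S(s, Z) = Z² + s*(s - s*Z²) (S(s, Z) = ((-Z*s)*Z + s)*s + Z² = (-s*Z² + s)*s + Z² = (s - s*Z²)*s + Z² = s*(s - s*Z²) + Z² = Z² + s*(s - s*Z²))
(-9 + T)²*(-421/436) + S(10, 21) = (-9 + 5)²*(-421/436) + (21² + 10² - 1*21²*10²) = (-4)²*(-421*1/436) + (441 + 100 - 1*441*100) = 16*(-421/436) + (441 + 100 - 44100) = -1684/109 - 43559 = -4749615/109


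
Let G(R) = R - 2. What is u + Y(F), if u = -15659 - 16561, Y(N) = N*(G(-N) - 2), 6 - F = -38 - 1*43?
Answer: -40137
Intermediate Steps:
G(R) = -2 + R
F = 87 (F = 6 - (-38 - 1*43) = 6 - (-38 - 43) = 6 - 1*(-81) = 6 + 81 = 87)
Y(N) = N*(-4 - N) (Y(N) = N*((-2 - N) - 2) = N*(-4 - N))
u = -32220
u + Y(F) = -32220 - 1*87*(4 + 87) = -32220 - 1*87*91 = -32220 - 7917 = -40137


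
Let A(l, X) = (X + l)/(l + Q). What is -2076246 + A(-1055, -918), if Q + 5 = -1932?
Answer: -6212126059/2992 ≈ -2.0762e+6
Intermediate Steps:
Q = -1937 (Q = -5 - 1932 = -1937)
A(l, X) = (X + l)/(-1937 + l) (A(l, X) = (X + l)/(l - 1937) = (X + l)/(-1937 + l))
-2076246 + A(-1055, -918) = -2076246 + (-918 - 1055)/(-1937 - 1055) = -2076246 - 1973/(-2992) = -2076246 - 1/2992*(-1973) = -2076246 + 1973/2992 = -6212126059/2992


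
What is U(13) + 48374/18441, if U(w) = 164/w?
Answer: 3653186/239733 ≈ 15.239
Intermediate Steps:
U(13) + 48374/18441 = 164/13 + 48374/18441 = 3653186/239733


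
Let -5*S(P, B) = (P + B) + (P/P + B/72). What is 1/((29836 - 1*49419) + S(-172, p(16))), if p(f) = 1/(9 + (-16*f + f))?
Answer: -16632/325135627 ≈ -5.1154e-5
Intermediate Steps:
p(f) = 1/(9 - 15*f)
S(P, B) = -⅕ - 73*B/360 - P/5 (S(P, B) = -((P + B) + (P/P + B/72))/5 = -((B + P) + (1 + B*(1/72)))/5 = -((B + P) + (1 + B/72))/5 = -(1 + P + 73*B/72)/5 = -⅕ - 73*B/360 - P/5)
1/((29836 - 1*49419) + S(-172, p(16))) = 1/((29836 - 1*49419) + (-⅕ - (-73)/(360*(-9 + 15*16)) - ⅕*(-172))) = 1/((29836 - 49419) + (-⅕ - (-73)/(360*(-9 + 240)) + 172/5)) = 1/(-19583 + (-⅕ - (-73)/(360*231) + 172/5)) = 1/(-19583 + (-⅕ - 73/360*(-1/231) + 172/5)) = 1/(-19583 + (-⅕ + 73/83160 + 172/5)) = 1/(-19583 + 568829/16632) = 1/(-325135627/16632) = -16632/325135627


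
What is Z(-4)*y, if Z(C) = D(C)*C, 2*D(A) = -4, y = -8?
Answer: -64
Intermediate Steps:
D(A) = -2 (D(A) = (½)*(-4) = -2)
Z(C) = -2*C
Z(-4)*y = -2*(-4)*(-8) = 8*(-8) = -64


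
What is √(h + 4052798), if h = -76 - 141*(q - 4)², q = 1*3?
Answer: √4052581 ≈ 2013.1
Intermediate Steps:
q = 3
h = -217 (h = -76 - 141*(3 - 4)² = -76 - 141*(-1)² = -76 - 141*1 = -76 - 141 = -217)
√(h + 4052798) = √(-217 + 4052798) = √4052581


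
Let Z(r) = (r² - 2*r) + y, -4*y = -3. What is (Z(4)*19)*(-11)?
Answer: -7315/4 ≈ -1828.8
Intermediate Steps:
y = ¾ (y = -¼*(-3) = ¾ ≈ 0.75000)
Z(r) = ¾ + r² - 2*r (Z(r) = (r² - 2*r) + ¾ = ¾ + r² - 2*r)
(Z(4)*19)*(-11) = ((¾ + 4² - 2*4)*19)*(-11) = ((¾ + 16 - 8)*19)*(-11) = ((35/4)*19)*(-11) = (665/4)*(-11) = -7315/4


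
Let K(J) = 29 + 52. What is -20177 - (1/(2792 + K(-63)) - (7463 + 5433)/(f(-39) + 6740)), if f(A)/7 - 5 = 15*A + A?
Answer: -139493182246/6915311 ≈ -20172.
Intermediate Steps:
K(J) = 81
f(A) = 35 + 112*A (f(A) = 35 + 7*(15*A + A) = 35 + 7*(16*A) = 35 + 112*A)
-20177 - (1/(2792 + K(-63)) - (7463 + 5433)/(f(-39) + 6740)) = -20177 - (1/(2792 + 81) - (7463 + 5433)/((35 + 112*(-39)) + 6740)) = -20177 - (1/2873 - 12896/((35 - 4368) + 6740)) = -20177 - (1/2873 - 12896/(-4333 + 6740)) = -20177 - (1/2873 - 12896/2407) = -20177 - 1*(-37047801/6915311) = -20177 + 37047801/6915311 = -139493182246/6915311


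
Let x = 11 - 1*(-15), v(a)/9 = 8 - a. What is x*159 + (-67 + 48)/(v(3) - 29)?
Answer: 66125/16 ≈ 4132.8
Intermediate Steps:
v(a) = 72 - 9*a (v(a) = 9*(8 - a) = 72 - 9*a)
x = 26 (x = 11 + 15 = 26)
x*159 + (-67 + 48)/(v(3) - 29) = 26*159 + (-67 + 48)/((72 - 9*3) - 29) = 4134 - 19/((72 - 27) - 29) = 4134 - 19/(45 - 29) = 4134 - 19/16 = 66125/16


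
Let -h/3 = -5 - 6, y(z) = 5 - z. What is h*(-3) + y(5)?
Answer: -99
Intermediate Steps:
h = 33 (h = -3*(-5 - 6) = -3*(-11) = 33)
h*(-3) + y(5) = 33*(-3) + (5 - 1*5) = -99 + (5 - 5) = -99 + 0 = -99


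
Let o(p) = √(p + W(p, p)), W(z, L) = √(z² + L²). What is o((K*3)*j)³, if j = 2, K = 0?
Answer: 0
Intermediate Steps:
W(z, L) = √(L² + z²)
o(p) = √(p + √2*√(p²)) (o(p) = √(p + √(p² + p²)) = √(p + √(2*p²)) = √(p + √2*√(p²)))
o((K*3)*j)³ = (√((0*3)*2 + √2*√(((0*3)*2)²)))³ = (√(0*2 + √2*√((0*2)²)))³ = (√(0 + √2*√(0²)))³ = (√(0 + √2*√0))³ = (√(0 + √2*0))³ = (√(0 + 0))³ = (√0)³ = 0³ = 0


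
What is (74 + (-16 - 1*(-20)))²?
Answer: 6084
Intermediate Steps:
(74 + (-16 - 1*(-20)))² = (74 + (-16 + 20))² = (74 + 4)² = 78² = 6084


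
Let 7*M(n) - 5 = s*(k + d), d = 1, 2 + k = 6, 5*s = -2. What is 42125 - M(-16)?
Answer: 294872/7 ≈ 42125.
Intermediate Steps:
s = -⅖ (s = (⅕)*(-2) = -⅖ ≈ -0.40000)
k = 4 (k = -2 + 6 = 4)
M(n) = 3/7 (M(n) = 5/7 + (-2*(4 + 1)/5)/7 = 5/7 + (-⅖*5)/7 = 5/7 + (⅐)*(-2) = 5/7 - 2/7 = 3/7)
42125 - M(-16) = 42125 - 1*3/7 = 42125 - 3/7 = 294872/7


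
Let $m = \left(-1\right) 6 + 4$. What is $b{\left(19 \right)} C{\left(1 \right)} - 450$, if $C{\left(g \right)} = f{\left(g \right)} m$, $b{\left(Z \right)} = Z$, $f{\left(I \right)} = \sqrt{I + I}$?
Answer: $-450 - 38 \sqrt{2} \approx -503.74$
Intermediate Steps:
$f{\left(I \right)} = \sqrt{2} \sqrt{I}$ ($f{\left(I \right)} = \sqrt{2 I} = \sqrt{2} \sqrt{I}$)
$m = -2$ ($m = -6 + 4 = -2$)
$C{\left(g \right)} = - 2 \sqrt{2} \sqrt{g}$ ($C{\left(g \right)} = \sqrt{2} \sqrt{g} \left(-2\right) = - 2 \sqrt{2} \sqrt{g}$)
$b{\left(19 \right)} C{\left(1 \right)} - 450 = 19 \left(- 2 \sqrt{2} \sqrt{1}\right) - 450 = 19 \left(\left(-2\right) \sqrt{2} \cdot 1\right) - 450 = 19 \left(- 2 \sqrt{2}\right) - 450 = - 38 \sqrt{2} - 450 = -450 - 38 \sqrt{2}$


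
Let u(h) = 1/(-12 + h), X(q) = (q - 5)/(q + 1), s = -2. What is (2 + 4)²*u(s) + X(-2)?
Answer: 31/7 ≈ 4.4286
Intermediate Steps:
X(q) = (-5 + q)/(1 + q)
(2 + 4)²*u(s) + X(-2) = (2 + 4)²/(-12 - 2) + (-5 - 2)/(1 - 2) = 6²/(-14) - 7/(-1) = 36*(-1/14) - 1*(-7) = -18/7 + 7 = 31/7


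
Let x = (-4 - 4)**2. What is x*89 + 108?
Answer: 5804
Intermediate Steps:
x = 64 (x = (-8)**2 = 64)
x*89 + 108 = 64*89 + 108 = 5696 + 108 = 5804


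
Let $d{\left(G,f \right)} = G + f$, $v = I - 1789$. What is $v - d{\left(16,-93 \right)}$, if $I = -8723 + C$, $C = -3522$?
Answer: $-13957$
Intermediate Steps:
$I = -12245$ ($I = -8723 - 3522 = -12245$)
$v = -14034$ ($v = -12245 - 1789 = -14034$)
$v - d{\left(16,-93 \right)} = -14034 - \left(16 - 93\right) = -14034 - -77 = -14034 + 77 = -13957$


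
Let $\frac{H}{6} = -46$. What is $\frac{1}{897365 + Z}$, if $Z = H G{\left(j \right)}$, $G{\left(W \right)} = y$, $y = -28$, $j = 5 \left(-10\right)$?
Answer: $\frac{1}{905093} \approx 1.1049 \cdot 10^{-6}$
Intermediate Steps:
$j = -50$
$H = -276$ ($H = 6 \left(-46\right) = -276$)
$G{\left(W \right)} = -28$
$Z = 7728$ ($Z = \left(-276\right) \left(-28\right) = 7728$)
$\frac{1}{897365 + Z} = \frac{1}{897365 + 7728} = \frac{1}{905093}$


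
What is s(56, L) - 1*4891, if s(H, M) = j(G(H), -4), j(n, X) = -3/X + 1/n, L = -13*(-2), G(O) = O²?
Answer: -15335823/3136 ≈ -4890.3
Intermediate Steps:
L = 26
j(n, X) = 1/n - 3/X (j(n, X) = -3/X + 1/n = 1/n - 3/X)
s(H, M) = ¾ + H⁻² (s(H, M) = 1/(H²) - 3/(-4) = H⁻² - 3*(-¼) = H⁻² + ¾ = ¾ + H⁻²)
s(56, L) - 1*4891 = (¾ + 56⁻²) - 1*4891 = (¾ + 1/3136) - 4891 = 2353/3136 - 4891 = -15335823/3136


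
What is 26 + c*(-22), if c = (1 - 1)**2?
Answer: 26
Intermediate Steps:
c = 0 (c = 0**2 = 0)
26 + c*(-22) = 26 + 0*(-22) = 26 + 0 = 26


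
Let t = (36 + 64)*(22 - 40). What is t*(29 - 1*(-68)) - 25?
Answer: -174625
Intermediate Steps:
t = -1800 (t = 100*(-18) = -1800)
t*(29 - 1*(-68)) - 25 = -1800*(29 - 1*(-68)) - 25 = -1800*(29 + 68) - 25 = -1800*97 - 25 = -174600 - 25 = -174625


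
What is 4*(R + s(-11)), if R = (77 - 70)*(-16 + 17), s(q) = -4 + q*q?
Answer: 496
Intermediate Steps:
s(q) = -4 + q²
R = 7 (R = 7*1 = 7)
4*(R + s(-11)) = 4*(7 + (-4 + (-11)²)) = 4*(7 + (-4 + 121)) = 4*(7 + 117) = 4*124 = 496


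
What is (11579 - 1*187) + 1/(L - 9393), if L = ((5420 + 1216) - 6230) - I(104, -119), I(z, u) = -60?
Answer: 101696383/8927 ≈ 11392.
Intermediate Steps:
L = 466 (L = ((5420 + 1216) - 6230) - 1*(-60) = (6636 - 6230) + 60 = 406 + 60 = 466)
(11579 - 1*187) + 1/(L - 9393) = (11579 - 1*187) + 1/(466 - 9393) = (11579 - 187) + 1/(-8927) = 11392 - 1/8927 = 101696383/8927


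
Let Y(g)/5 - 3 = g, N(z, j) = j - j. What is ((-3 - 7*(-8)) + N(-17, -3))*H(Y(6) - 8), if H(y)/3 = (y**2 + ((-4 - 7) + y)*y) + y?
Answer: 376512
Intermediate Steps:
N(z, j) = 0
Y(g) = 15 + 5*g
H(y) = 3*y + 3*y**2 + 3*y*(-11 + y) (H(y) = 3*((y**2 + ((-4 - 7) + y)*y) + y) = 3*((y**2 + (-11 + y)*y) + y) = 3*((y**2 + y*(-11 + y)) + y) = 3*(y + y**2 + y*(-11 + y)) = 3*y + 3*y**2 + 3*y*(-11 + y))
((-3 - 7*(-8)) + N(-17, -3))*H(Y(6) - 8) = ((-3 - 7*(-8)) + 0)*(6*((15 + 5*6) - 8)*(-5 + ((15 + 5*6) - 8))) = ((-3 + 56) + 0)*(6*((15 + 30) - 8)*(-5 + ((15 + 30) - 8))) = (53 + 0)*(6*(45 - 8)*(-5 + (45 - 8))) = 53*(6*37*(-5 + 37)) = 53*(6*37*32) = 53*7104 = 376512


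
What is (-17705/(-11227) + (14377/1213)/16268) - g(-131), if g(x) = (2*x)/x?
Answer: -93551005337/221543334068 ≈ -0.42227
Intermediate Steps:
g(x) = 2
(-17705/(-11227) + (14377/1213)/16268) - g(-131) = (-17705/(-11227) + (14377/1213)/16268) - 1*2 = (-17705*(-1/11227) + (14377*(1/1213))*(1/16268)) - 2 = (17705/11227 + (14377/1213)*(1/16268)) - 2 = (17705/11227 + 14377/19733084) - 2 = 349535662799/221543334068 - 2 = -93551005337/221543334068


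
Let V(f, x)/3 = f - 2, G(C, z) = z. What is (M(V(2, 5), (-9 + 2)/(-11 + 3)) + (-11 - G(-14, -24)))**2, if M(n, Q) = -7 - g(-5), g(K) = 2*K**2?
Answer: 1936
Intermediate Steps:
V(f, x) = -6 + 3*f (V(f, x) = 3*(f - 2) = 3*(-2 + f) = -6 + 3*f)
M(n, Q) = -57 (M(n, Q) = -7 - 2*(-5)**2 = -7 - 2*25 = -7 - 1*50 = -7 - 50 = -57)
(M(V(2, 5), (-9 + 2)/(-11 + 3)) + (-11 - G(-14, -24)))**2 = (-57 + (-11 - 1*(-24)))**2 = (-57 + (-11 + 24))**2 = (-57 + 13)**2 = (-44)**2 = 1936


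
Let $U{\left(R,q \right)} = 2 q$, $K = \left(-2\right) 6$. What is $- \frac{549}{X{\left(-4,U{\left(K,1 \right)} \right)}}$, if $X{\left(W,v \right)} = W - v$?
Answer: $\frac{183}{2} \approx 91.5$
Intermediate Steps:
$K = -12$
$- \frac{549}{X{\left(-4,U{\left(K,1 \right)} \right)}} = - \frac{549}{-4 - 2 \cdot 1} = - \frac{549}{-4 - 2} = - \frac{549}{-6} = \left(-549\right) \left(- \frac{1}{6}\right) = \frac{183}{2}$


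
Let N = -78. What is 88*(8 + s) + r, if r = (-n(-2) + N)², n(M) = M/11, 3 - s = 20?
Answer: 636904/121 ≈ 5263.7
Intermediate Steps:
s = -17 (s = 3 - 1*20 = 3 - 20 = -17)
n(M) = M/11 (n(M) = M*(1/11) = M/11)
r = 732736/121 (r = (-(-2)/11 - 78)² = (-1*(-2/11) - 78)² = (2/11 - 78)² = (-856/11)² = 732736/121 ≈ 6055.7)
88*(8 + s) + r = 88*(8 - 17) + 732736/121 = 88*(-9) + 732736/121 = -792 + 732736/121 = 636904/121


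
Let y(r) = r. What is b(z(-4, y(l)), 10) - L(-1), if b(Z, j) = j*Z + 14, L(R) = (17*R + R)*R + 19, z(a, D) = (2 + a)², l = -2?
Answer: 17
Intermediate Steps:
L(R) = 19 + 18*R² (L(R) = (18*R)*R + 19 = 18*R² + 19 = 19 + 18*R²)
b(Z, j) = 14 + Z*j (b(Z, j) = Z*j + 14 = 14 + Z*j)
b(z(-4, y(l)), 10) - L(-1) = (14 + (2 - 4)²*10) - (19 + 18*(-1)²) = (14 + (-2)²*10) - (19 + 18*1) = (14 + 4*10) - (19 + 18) = (14 + 40) - 1*37 = 54 - 37 = 17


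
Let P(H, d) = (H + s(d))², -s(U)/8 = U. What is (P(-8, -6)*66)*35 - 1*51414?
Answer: 3644586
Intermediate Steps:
s(U) = -8*U
P(H, d) = (H - 8*d)²
(P(-8, -6)*66)*35 - 1*51414 = ((-8 - 8*(-6))²*66)*35 - 1*51414 = ((-8 + 48)²*66)*35 - 51414 = (40²*66)*35 - 51414 = (1600*66)*35 - 51414 = 105600*35 - 51414 = 3696000 - 51414 = 3644586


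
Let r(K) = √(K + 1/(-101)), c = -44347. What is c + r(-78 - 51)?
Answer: -44347 + I*√1316030/101 ≈ -44347.0 + 11.358*I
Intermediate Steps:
r(K) = √(-1/101 + K) (r(K) = √(K - 1/101) = √(-1/101 + K))
c + r(-78 - 51) = -44347 + √(-101 + 10201*(-78 - 51))/101 = -44347 + √(-101 + 10201*(-129))/101 = -44347 + √(-101 - 1315929)/101 = -44347 + √(-1316030)/101 = -44347 + (I*√1316030)/101 = -44347 + I*√1316030/101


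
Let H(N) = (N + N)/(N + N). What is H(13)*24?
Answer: 24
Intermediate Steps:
H(N) = 1 (H(N) = (2*N)/((2*N)) = (2*N)*(1/(2*N)) = 1)
H(13)*24 = 1*24 = 24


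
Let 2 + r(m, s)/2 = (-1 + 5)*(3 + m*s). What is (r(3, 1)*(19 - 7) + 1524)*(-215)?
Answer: -441180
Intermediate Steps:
r(m, s) = 20 + 8*m*s (r(m, s) = -4 + 2*((-1 + 5)*(3 + m*s)) = -4 + 2*(4*(3 + m*s)) = -4 + 2*(12 + 4*m*s) = -4 + (24 + 8*m*s) = 20 + 8*m*s)
(r(3, 1)*(19 - 7) + 1524)*(-215) = ((20 + 8*3*1)*(19 - 7) + 1524)*(-215) = ((20 + 24)*12 + 1524)*(-215) = (44*12 + 1524)*(-215) = (528 + 1524)*(-215) = 2052*(-215) = -441180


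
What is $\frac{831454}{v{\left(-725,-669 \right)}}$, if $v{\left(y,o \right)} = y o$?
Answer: $\frac{831454}{485025} \approx 1.7143$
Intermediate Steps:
$v{\left(y,o \right)} = o y$
$\frac{831454}{v{\left(-725,-669 \right)}} = \frac{831454}{\left(-669\right) \left(-725\right)} = \frac{831454}{485025}$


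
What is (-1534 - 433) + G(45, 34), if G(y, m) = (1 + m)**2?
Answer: -742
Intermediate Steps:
(-1534 - 433) + G(45, 34) = (-1534 - 433) + (1 + 34)**2 = -1967 + 35**2 = -1967 + 1225 = -742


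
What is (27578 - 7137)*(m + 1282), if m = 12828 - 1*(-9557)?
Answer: 483777147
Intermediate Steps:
m = 22385 (m = 12828 + 9557 = 22385)
(27578 - 7137)*(m + 1282) = (27578 - 7137)*(22385 + 1282) = 20441*23667 = 483777147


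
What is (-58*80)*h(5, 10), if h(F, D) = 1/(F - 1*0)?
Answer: -928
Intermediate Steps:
h(F, D) = 1/F (h(F, D) = 1/(F + 0) = 1/F)
(-58*80)*h(5, 10) = -58*80/5 = -4640*1/5 = -928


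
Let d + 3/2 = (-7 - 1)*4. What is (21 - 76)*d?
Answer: 3685/2 ≈ 1842.5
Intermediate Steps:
d = -67/2 (d = -3/2 + (-7 - 1)*4 = -3/2 - 8*4 = -3/2 - 32 = -67/2 ≈ -33.500)
(21 - 76)*d = (21 - 76)*(-67/2) = -55*(-67/2) = 3685/2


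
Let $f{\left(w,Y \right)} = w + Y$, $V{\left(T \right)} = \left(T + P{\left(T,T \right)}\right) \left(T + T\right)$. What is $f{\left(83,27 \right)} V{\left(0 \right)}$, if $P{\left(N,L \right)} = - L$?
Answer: $0$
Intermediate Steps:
$V{\left(T \right)} = 0$ ($V{\left(T \right)} = \left(T - T\right) \left(T + T\right) = 0 \cdot 2 T = 0$)
$f{\left(w,Y \right)} = Y + w$
$f{\left(83,27 \right)} V{\left(0 \right)} = \left(27 + 83\right) 0 = 110 \cdot 0 = 0$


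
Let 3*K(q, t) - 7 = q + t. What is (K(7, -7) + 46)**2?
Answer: 21025/9 ≈ 2336.1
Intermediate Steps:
K(q, t) = 7/3 + q/3 + t/3 (K(q, t) = 7/3 + (q + t)/3 = 7/3 + (q/3 + t/3) = 7/3 + q/3 + t/3)
(K(7, -7) + 46)**2 = ((7/3 + (1/3)*7 + (1/3)*(-7)) + 46)**2 = ((7/3 + 7/3 - 7/3) + 46)**2 = (7/3 + 46)**2 = (145/3)**2 = 21025/9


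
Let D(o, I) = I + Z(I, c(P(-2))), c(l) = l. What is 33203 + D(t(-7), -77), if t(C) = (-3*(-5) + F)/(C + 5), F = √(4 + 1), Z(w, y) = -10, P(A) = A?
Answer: 33116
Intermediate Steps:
F = √5 ≈ 2.2361
t(C) = (15 + √5)/(5 + C) (t(C) = (-3*(-5) + √5)/(C + 5) = (15 + √5)/(5 + C))
D(o, I) = -10 + I (D(o, I) = I - 10 = -10 + I)
33203 + D(t(-7), -77) = 33203 + (-10 - 77) = 33203 - 87 = 33116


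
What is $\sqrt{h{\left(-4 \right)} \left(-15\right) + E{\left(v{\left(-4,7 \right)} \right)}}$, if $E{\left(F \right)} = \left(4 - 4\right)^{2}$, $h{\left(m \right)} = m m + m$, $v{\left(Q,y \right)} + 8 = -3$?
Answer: $6 i \sqrt{5} \approx 13.416 i$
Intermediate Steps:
$v{\left(Q,y \right)} = -11$ ($v{\left(Q,y \right)} = -8 - 3 = -11$)
$h{\left(m \right)} = m + m^{2}$ ($h{\left(m \right)} = m^{2} + m = m + m^{2}$)
$E{\left(F \right)} = 0$ ($E{\left(F \right)} = 0^{2} = 0$)
$\sqrt{h{\left(-4 \right)} \left(-15\right) + E{\left(v{\left(-4,7 \right)} \right)}} = \sqrt{- 4 \left(1 - 4\right) \left(-15\right) + 0} = \sqrt{\left(-4\right) \left(-3\right) \left(-15\right) + 0} = \sqrt{12 \left(-15\right) + 0} = \sqrt{-180 + 0} = \sqrt{-180} = 6 i \sqrt{5}$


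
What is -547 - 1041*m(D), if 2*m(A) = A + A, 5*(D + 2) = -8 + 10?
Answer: 5593/5 ≈ 1118.6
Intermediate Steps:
D = -8/5 (D = -2 + (-8 + 10)/5 = -2 + (⅕)*2 = -2 + ⅖ = -8/5 ≈ -1.6000)
m(A) = A (m(A) = (A + A)/2 = (2*A)/2 = A)
-547 - 1041*m(D) = -547 - 1041*(-8/5) = -547 + 8328/5 = 5593/5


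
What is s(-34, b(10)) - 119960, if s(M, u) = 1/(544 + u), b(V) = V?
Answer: -66457839/554 ≈ -1.1996e+5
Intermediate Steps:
s(-34, b(10)) - 119960 = 1/(544 + 10) - 119960 = 1/554 - 119960 = -66457839/554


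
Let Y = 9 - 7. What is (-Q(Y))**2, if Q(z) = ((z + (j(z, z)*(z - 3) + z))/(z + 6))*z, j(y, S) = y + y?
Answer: 0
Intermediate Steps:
j(y, S) = 2*y
Y = 2
Q(z) = z*(2*z + 2*z*(-3 + z))/(6 + z) (Q(z) = ((z + ((2*z)*(z - 3) + z))/(z + 6))*z = ((z + ((2*z)*(-3 + z) + z))/(6 + z))*z = ((z + (2*z*(-3 + z) + z))/(6 + z))*z = ((z + (z + 2*z*(-3 + z)))/(6 + z))*z = ((2*z + 2*z*(-3 + z))/(6 + z))*z = z*(2*z + 2*z*(-3 + z))/(6 + z))
(-Q(Y))**2 = (-2*2**2*(-2 + 2)/(6 + 2))**2 = (-2*4*0/8)**2 = (-1*0)**2 = 0**2 = 0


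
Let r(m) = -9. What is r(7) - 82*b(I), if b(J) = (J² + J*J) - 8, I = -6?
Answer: -5257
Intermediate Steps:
b(J) = -8 + 2*J² (b(J) = (J² + J²) - 8 = 2*J² - 8 = -8 + 2*J²)
r(7) - 82*b(I) = -9 - 82*(-8 + 2*(-6)²) = -9 - 82*(-8 + 2*36) = -9 - 82*(-8 + 72) = -9 - 82*64 = -9 - 5248 = -5257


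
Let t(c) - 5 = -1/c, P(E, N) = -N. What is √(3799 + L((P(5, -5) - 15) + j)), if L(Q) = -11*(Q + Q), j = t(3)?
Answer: √35247/3 ≈ 62.581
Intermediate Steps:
t(c) = 5 - 1/c
j = 14/3 (j = 5 - 1/3 = 5 - 1*⅓ = 5 - ⅓ = 14/3 ≈ 4.6667)
L(Q) = -22*Q
√(3799 + L((P(5, -5) - 15) + j)) = √(3799 - 22*((-1*(-5) - 15) + 14/3)) = √(3799 - 22*((5 - 15) + 14/3)) = √(3799 - 22*(-10 + 14/3)) = √(3799 - 22*(-16/3)) = √(3799 + 352/3) = √(11749/3) = √35247/3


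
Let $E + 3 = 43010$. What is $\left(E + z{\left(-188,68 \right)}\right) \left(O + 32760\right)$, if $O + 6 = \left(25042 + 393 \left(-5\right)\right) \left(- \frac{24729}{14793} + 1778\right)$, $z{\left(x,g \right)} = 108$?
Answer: $\frac{8721935289838135}{4931} \approx 1.7688 \cdot 10^{12}$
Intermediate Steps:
$E = 43007$ ($E = -3 + 43010 = 43007$)
$O = \frac{202133144189}{4931}$ ($O = -6 + \left(25042 + 393 \left(-5\right)\right) \left(- \frac{24729}{14793} + 1778\right) = -6 + \left(25042 - 1965\right) \left(\left(-24729\right) \frac{1}{14793} + 1778\right) = -6 + 23077 \left(- \frac{8243}{4931} + 1778\right) = -6 + 23077 \cdot \frac{8759075}{4931} = -6 + \frac{202133173775}{4931} = \frac{202133144189}{4931} \approx 4.0992 \cdot 10^{7}$)
$\left(E + z{\left(-188,68 \right)}\right) \left(O + 32760\right) = \left(43007 + 108\right) \left(\frac{202133144189}{4931} + 32760\right) = 43115 \cdot \frac{202294683749}{4931} = \frac{8721935289838135}{4931}$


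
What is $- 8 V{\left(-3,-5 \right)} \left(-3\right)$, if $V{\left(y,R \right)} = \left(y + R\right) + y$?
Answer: $-264$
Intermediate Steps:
$V{\left(y,R \right)} = R + 2 y$ ($V{\left(y,R \right)} = \left(R + y\right) + y = R + 2 y$)
$- 8 V{\left(-3,-5 \right)} \left(-3\right) = - 8 \left(-5 + 2 \left(-3\right)\right) \left(-3\right) = - 8 \left(-5 - 6\right) \left(-3\right) = \left(-8\right) \left(-11\right) \left(-3\right) = 88 \left(-3\right) = -264$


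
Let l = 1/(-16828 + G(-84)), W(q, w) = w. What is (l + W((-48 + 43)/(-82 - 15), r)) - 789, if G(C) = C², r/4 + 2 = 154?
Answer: -1768733/9772 ≈ -181.00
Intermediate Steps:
r = 608 (r = -8 + 4*154 = -8 + 616 = 608)
l = -1/9772 (l = 1/(-16828 + (-84)²) = 1/(-16828 + 7056) = 1/(-9772) = -1/9772 ≈ -0.00010233)
(l + W((-48 + 43)/(-82 - 15), r)) - 789 = (-1/9772 + 608) - 789 = 5941375/9772 - 789 = -1768733/9772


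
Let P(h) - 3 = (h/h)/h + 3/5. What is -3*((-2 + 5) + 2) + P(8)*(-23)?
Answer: -4027/40 ≈ -100.68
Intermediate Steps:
P(h) = 18/5 + 1/h (P(h) = 3 + ((h/h)/h + 3/5) = 3 + (1/h + 3*(1/5)) = 3 + (1/h + 3/5) = 3 + (3/5 + 1/h) = 18/5 + 1/h)
-3*((-2 + 5) + 2) + P(8)*(-23) = -3*((-2 + 5) + 2) + (18/5 + 1/8)*(-23) = -3*(3 + 2) + (18/5 + 1/8)*(-23) = -3*5 + (149/40)*(-23) = -15 - 3427/40 = -4027/40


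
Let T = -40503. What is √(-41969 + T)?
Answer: 26*I*√122 ≈ 287.18*I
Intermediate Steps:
√(-41969 + T) = √(-41969 - 40503) = √(-82472) = 26*I*√122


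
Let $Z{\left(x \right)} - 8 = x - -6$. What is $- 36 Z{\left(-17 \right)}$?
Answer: $108$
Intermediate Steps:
$Z{\left(x \right)} = 14 + x$ ($Z{\left(x \right)} = 8 + \left(x - -6\right) = 8 + \left(x + 6\right) = 8 + \left(6 + x\right) = 14 + x$)
$- 36 Z{\left(-17 \right)} = - 36 \left(14 - 17\right) = \left(-36\right) \left(-3\right) = 108$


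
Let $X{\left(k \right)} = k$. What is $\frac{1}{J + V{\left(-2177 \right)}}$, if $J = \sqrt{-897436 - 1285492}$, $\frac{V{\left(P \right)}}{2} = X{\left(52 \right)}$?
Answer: $\frac{13}{274218} - \frac{i \sqrt{136433}}{548436} \approx 4.7408 \cdot 10^{-5} - 0.00067349 i$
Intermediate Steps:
$V{\left(P \right)} = 104$ ($V{\left(P \right)} = 2 \cdot 52 = 104$)
$J = 4 i \sqrt{136433}$ ($J = \sqrt{-2182928} = 4 i \sqrt{136433} \approx 1477.5 i$)
$\frac{1}{J + V{\left(-2177 \right)}} = \frac{1}{4 i \sqrt{136433} + 104} = \frac{1}{104 + 4 i \sqrt{136433}}$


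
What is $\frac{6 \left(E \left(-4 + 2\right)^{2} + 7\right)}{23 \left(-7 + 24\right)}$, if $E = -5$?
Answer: $- \frac{78}{391} \approx -0.19949$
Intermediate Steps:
$\frac{6 \left(E \left(-4 + 2\right)^{2} + 7\right)}{23 \left(-7 + 24\right)} = \frac{6 \left(- 5 \left(-4 + 2\right)^{2} + 7\right)}{23 \left(-7 + 24\right)} = \frac{6 \left(- 5 \left(-2\right)^{2} + 7\right)}{23 \cdot 17} = \frac{6 \left(\left(-5\right) 4 + 7\right)}{391} = 6 \left(-20 + 7\right) \frac{1}{391} = 6 \left(-13\right) \frac{1}{391} = \left(-78\right) \frac{1}{391} = - \frac{78}{391}$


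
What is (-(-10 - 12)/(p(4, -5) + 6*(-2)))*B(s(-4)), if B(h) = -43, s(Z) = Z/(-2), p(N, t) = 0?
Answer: 473/6 ≈ 78.833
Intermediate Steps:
s(Z) = -Z/2 (s(Z) = Z*(-½) = -Z/2)
(-(-10 - 12)/(p(4, -5) + 6*(-2)))*B(s(-4)) = -(-10 - 12)/(0 + 6*(-2))*(-43) = -(-22)/(0 - 12)*(-43) = -(-22)/(-12)*(-43) = -(-22)*(-1)/12*(-43) = -1*11/6*(-43) = -11/6*(-43) = 473/6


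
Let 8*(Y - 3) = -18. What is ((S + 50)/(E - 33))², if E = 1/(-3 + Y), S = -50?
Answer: 0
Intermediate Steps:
Y = ¾ (Y = 3 + (⅛)*(-18) = 3 - 9/4 = ¾ ≈ 0.75000)
E = -4/9 (E = 1/(-3 + ¾) = 1/(-9/4) = -4/9 ≈ -0.44444)
((S + 50)/(E - 33))² = ((-50 + 50)/(-4/9 - 33))² = (0/(-301/9))² = (0*(-9/301))² = 0² = 0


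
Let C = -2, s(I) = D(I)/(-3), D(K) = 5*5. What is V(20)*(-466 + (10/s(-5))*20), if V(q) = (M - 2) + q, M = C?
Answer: -7840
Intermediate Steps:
D(K) = 25
s(I) = -25/3 (s(I) = 25/(-3) = 25*(-⅓) = -25/3)
M = -2
V(q) = -4 + q (V(q) = (-2 - 2) + q = -4 + q)
V(20)*(-466 + (10/s(-5))*20) = (-4 + 20)*(-466 + (10/(-25/3))*20) = 16*(-466 + (10*(-3/25))*20) = 16*(-466 - 6/5*20) = 16*(-466 - 24) = 16*(-490) = -7840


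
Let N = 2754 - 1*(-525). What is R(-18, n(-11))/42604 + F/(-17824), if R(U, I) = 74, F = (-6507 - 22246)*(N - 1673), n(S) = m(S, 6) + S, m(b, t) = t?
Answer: 245917471881/94921712 ≈ 2590.7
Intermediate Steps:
N = 3279 (N = 2754 + 525 = 3279)
n(S) = 6 + S
F = -46177318 (F = (-6507 - 22246)*(3279 - 1673) = -28753*1606 = -46177318)
R(-18, n(-11))/42604 + F/(-17824) = 74/42604 - 46177318/(-17824) = 74*(1/42604) - 46177318*(-1/17824) = 37/21302 + 23088659/8912 = 245917471881/94921712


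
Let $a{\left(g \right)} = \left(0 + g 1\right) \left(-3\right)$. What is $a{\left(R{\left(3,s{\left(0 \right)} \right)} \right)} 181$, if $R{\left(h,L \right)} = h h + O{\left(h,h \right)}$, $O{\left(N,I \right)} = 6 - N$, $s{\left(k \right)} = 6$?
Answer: $-6516$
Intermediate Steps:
$R{\left(h,L \right)} = 6 + h^{2} - h$ ($R{\left(h,L \right)} = h h - \left(-6 + h\right) = h^{2} - \left(-6 + h\right) = 6 + h^{2} - h$)
$a{\left(g \right)} = - 3 g$ ($a{\left(g \right)} = \left(0 + g\right) \left(-3\right) = g \left(-3\right) = - 3 g$)
$a{\left(R{\left(3,s{\left(0 \right)} \right)} \right)} 181 = - 3 \left(6 + 3^{2} - 3\right) 181 = - 3 \left(6 + 9 - 3\right) 181 = \left(-3\right) 12 \cdot 181 = \left(-36\right) 181 = -6516$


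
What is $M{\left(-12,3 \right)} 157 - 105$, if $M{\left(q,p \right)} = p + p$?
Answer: $837$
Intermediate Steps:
$M{\left(q,p \right)} = 2 p$
$M{\left(-12,3 \right)} 157 - 105 = 2 \cdot 3 \cdot 157 - 105 = 6 \cdot 157 - 105 = 942 - 105 = 837$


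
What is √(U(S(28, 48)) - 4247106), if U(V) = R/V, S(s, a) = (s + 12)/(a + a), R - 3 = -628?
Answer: I*√4248606 ≈ 2061.2*I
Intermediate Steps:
R = -625 (R = 3 - 628 = -625)
S(s, a) = (12 + s)/(2*a) (S(s, a) = (12 + s)/((2*a)) = (12 + s)*(1/(2*a)) = (12 + s)/(2*a))
U(V) = -625/V
√(U(S(28, 48)) - 4247106) = √(-625*96/(12 + 28) - 4247106) = √(-625/((½)*(1/48)*40) - 4247106) = √(-625/5/12 - 4247106) = √(-625*12/5 - 4247106) = √(-1500 - 4247106) = √(-4248606) = I*√4248606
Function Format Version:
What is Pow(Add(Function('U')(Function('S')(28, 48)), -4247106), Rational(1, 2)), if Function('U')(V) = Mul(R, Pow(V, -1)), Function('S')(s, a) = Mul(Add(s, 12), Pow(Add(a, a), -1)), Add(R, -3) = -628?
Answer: Mul(I, Pow(4248606, Rational(1, 2))) ≈ Mul(2061.2, I)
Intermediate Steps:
R = -625 (R = Add(3, -628) = -625)
Function('S')(s, a) = Mul(Rational(1, 2), Pow(a, -1), Add(12, s)) (Function('S')(s, a) = Mul(Add(12, s), Pow(Mul(2, a), -1)) = Mul(Add(12, s), Mul(Rational(1, 2), Pow(a, -1))) = Mul(Rational(1, 2), Pow(a, -1), Add(12, s)))
Function('U')(V) = Mul(-625, Pow(V, -1))
Pow(Add(Function('U')(Function('S')(28, 48)), -4247106), Rational(1, 2)) = Pow(Add(Mul(-625, Pow(Mul(Rational(1, 2), Pow(48, -1), Add(12, 28)), -1)), -4247106), Rational(1, 2)) = Pow(Add(Mul(-625, Pow(Mul(Rational(1, 2), Rational(1, 48), 40), -1)), -4247106), Rational(1, 2)) = Pow(Add(Mul(-625, Pow(Rational(5, 12), -1)), -4247106), Rational(1, 2)) = Pow(Add(Mul(-625, Rational(12, 5)), -4247106), Rational(1, 2)) = Pow(Add(-1500, -4247106), Rational(1, 2)) = Pow(-4248606, Rational(1, 2)) = Mul(I, Pow(4248606, Rational(1, 2)))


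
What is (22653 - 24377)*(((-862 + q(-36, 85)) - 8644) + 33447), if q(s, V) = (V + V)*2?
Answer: -41860444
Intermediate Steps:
q(s, V) = 4*V (q(s, V) = (2*V)*2 = 4*V)
(22653 - 24377)*(((-862 + q(-36, 85)) - 8644) + 33447) = (22653 - 24377)*(((-862 + 4*85) - 8644) + 33447) = -1724*(((-862 + 340) - 8644) + 33447) = -1724*((-522 - 8644) + 33447) = -1724*(-9166 + 33447) = -1724*24281 = -41860444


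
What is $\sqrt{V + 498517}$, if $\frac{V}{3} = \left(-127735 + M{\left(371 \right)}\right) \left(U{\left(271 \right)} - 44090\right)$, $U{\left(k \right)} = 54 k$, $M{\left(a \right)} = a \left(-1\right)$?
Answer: $5 \sqrt{452838781} \approx 1.064 \cdot 10^{5}$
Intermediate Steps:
$M{\left(a \right)} = - a$
$V = 11320471008$ ($V = 3 \left(-127735 - 371\right) \left(54 \cdot 271 - 44090\right) = 3 \left(-127735 - 371\right) \left(14634 - 44090\right) = 3 \left(\left(-128106\right) \left(-29456\right)\right) = 3 \cdot 3773490336 = 11320471008$)
$\sqrt{V + 498517} = \sqrt{11320471008 + 498517} = \sqrt{11320969525} = 5 \sqrt{452838781}$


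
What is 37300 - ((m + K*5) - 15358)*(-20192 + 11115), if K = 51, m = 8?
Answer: -136980015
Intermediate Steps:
37300 - ((m + K*5) - 15358)*(-20192 + 11115) = 37300 - ((8 + 51*5) - 15358)*(-20192 + 11115) = 37300 - ((8 + 255) - 15358)*(-9077) = 37300 - (263 - 15358)*(-9077) = 37300 - (-15095)*(-9077) = 37300 - 1*137017315 = 37300 - 137017315 = -136980015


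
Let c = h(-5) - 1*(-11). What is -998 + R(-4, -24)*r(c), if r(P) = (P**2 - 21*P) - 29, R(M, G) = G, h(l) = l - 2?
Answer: 1330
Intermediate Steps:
h(l) = -2 + l
c = 4 (c = (-2 - 5) - 1*(-11) = -7 + 11 = 4)
r(P) = -29 + P**2 - 21*P
-998 + R(-4, -24)*r(c) = -998 - 24*(-29 + 4**2 - 21*4) = -998 - 24*(-29 + 16 - 84) = -998 - 24*(-97) = -998 + 2328 = 1330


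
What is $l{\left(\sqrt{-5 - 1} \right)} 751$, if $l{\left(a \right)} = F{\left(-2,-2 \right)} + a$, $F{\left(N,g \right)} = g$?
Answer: $-1502 + 751 i \sqrt{6} \approx -1502.0 + 1839.6 i$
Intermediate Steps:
$l{\left(a \right)} = -2 + a$
$l{\left(\sqrt{-5 - 1} \right)} 751 = \left(-2 + \sqrt{-5 - 1}\right) 751 = \left(-2 + \sqrt{-6}\right) 751 = \left(-2 + i \sqrt{6}\right) 751 = -1502 + 751 i \sqrt{6}$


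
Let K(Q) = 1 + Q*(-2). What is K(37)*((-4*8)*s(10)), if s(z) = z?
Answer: 23360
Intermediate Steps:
K(Q) = 1 - 2*Q
K(37)*((-4*8)*s(10)) = (1 - 2*37)*(-4*8*10) = (1 - 74)*(-32*10) = -73*(-320) = 23360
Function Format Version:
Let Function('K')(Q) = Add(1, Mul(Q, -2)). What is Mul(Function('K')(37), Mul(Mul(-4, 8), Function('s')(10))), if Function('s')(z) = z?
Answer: 23360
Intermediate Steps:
Function('K')(Q) = Add(1, Mul(-2, Q))
Mul(Function('K')(37), Mul(Mul(-4, 8), Function('s')(10))) = Mul(Add(1, Mul(-2, 37)), Mul(Mul(-4, 8), 10)) = Mul(Add(1, -74), Mul(-32, 10)) = Mul(-73, -320) = 23360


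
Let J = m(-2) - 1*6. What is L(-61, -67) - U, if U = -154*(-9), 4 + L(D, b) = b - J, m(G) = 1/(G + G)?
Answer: -5803/4 ≈ -1450.8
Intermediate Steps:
m(G) = 1/(2*G)
J = -25/4 (J = (1/2)/(-2) - 1*6 = (1/2)*(-1/2) - 6 = -1/4 - 6 = -25/4 ≈ -6.2500)
L(D, b) = 9/4 + b (L(D, b) = -4 + (b - 1*(-25/4)) = -4 + (b + 25/4) = -4 + (25/4 + b) = 9/4 + b)
U = 1386
L(-61, -67) - U = (9/4 - 67) - 1*1386 = -259/4 - 1386 = -5803/4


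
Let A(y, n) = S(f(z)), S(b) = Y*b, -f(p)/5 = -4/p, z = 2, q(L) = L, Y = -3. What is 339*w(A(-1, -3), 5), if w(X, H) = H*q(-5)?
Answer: -8475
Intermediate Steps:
f(p) = 20/p (f(p) = -(-20)/p = 20/p)
S(b) = -3*b
A(y, n) = -30 (A(y, n) = -60/2 = -3*10 = -30)
w(X, H) = -5*H (w(X, H) = H*(-5) = -5*H)
339*w(A(-1, -3), 5) = 339*(-5*5) = 339*(-25) = -8475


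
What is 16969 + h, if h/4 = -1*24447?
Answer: -80819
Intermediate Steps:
h = -97788 (h = 4*(-1*24447) = 4*(-24447) = -97788)
16969 + h = 16969 - 97788 = -80819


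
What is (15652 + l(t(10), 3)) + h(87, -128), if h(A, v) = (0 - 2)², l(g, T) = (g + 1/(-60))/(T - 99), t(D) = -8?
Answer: 90179041/5760 ≈ 15656.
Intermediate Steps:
l(g, T) = (-1/60 + g)/(-99 + T) (l(g, T) = (g - 1/60)/(-99 + T) = (-1/60 + g)/(-99 + T))
h(A, v) = 4 (h(A, v) = (-2)² = 4)
(15652 + l(t(10), 3)) + h(87, -128) = (15652 + (-1/60 - 8)/(-99 + 3)) + 4 = (15652 - 481/60/(-96)) + 4 = (15652 - 1/96*(-481/60)) + 4 = (15652 + 481/5760) + 4 = 90156001/5760 + 4 = 90179041/5760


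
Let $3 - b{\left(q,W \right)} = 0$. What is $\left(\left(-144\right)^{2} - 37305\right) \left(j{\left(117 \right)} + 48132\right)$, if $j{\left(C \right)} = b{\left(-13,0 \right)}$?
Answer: $-797548815$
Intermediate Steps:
$b{\left(q,W \right)} = 3$ ($b{\left(q,W \right)} = 3 - 0 = 3 + 0 = 3$)
$j{\left(C \right)} = 3$
$\left(\left(-144\right)^{2} - 37305\right) \left(j{\left(117 \right)} + 48132\right) = \left(\left(-144\right)^{2} - 37305\right) \left(3 + 48132\right) = \left(20736 - 37305\right) 48135 = \left(-16569\right) 48135 = -797548815$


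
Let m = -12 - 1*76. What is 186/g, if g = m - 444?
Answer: -93/266 ≈ -0.34962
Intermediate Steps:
m = -88 (m = -12 - 76 = -88)
g = -532 (g = -88 - 444 = -532)
186/g = 186/(-532) = 186*(-1/532) = -93/266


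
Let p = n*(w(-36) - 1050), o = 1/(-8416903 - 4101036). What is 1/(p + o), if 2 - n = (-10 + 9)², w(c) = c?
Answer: -12517939/13594481755 ≈ -0.00092081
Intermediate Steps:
o = -1/12517939 (o = 1/(-12517939) = -1/12517939 ≈ -7.9885e-8)
n = 1 (n = 2 - (-10 + 9)² = 2 - 1*(-1)² = 2 - 1*1 = 2 - 1 = 1)
p = -1086 (p = 1*(-36 - 1050) = 1*(-1086) = -1086)
1/(p + o) = 1/(-1086 - 1/12517939) = 1/(-13594481755/12517939) = -12517939/13594481755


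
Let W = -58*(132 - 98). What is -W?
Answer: 1972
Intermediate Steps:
W = -1972 (W = -58*34 = -1972)
-W = -1*(-1972) = 1972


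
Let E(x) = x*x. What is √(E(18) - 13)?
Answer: √311 ≈ 17.635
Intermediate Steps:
E(x) = x²
√(E(18) - 13) = √(18² - 13) = √(324 - 13) = √311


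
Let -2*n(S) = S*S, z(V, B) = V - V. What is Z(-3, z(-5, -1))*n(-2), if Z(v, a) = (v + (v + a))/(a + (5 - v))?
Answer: 3/2 ≈ 1.5000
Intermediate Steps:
z(V, B) = 0
Z(v, a) = (a + 2*v)/(5 + a - v) (Z(v, a) = (v + (a + v))/(5 + a - v) = (a + 2*v)/(5 + a - v))
n(S) = -S²/2 (n(S) = -S*S/2 = -S²/2)
Z(-3, z(-5, -1))*n(-2) = ((0 + 2*(-3))/(5 + 0 - 1*(-3)))*(-½*(-2)²) = ((0 - 6)/(5 + 0 + 3))*(-½*4) = (-6/8)*(-2) = ((⅛)*(-6))*(-2) = -¾*(-2) = 3/2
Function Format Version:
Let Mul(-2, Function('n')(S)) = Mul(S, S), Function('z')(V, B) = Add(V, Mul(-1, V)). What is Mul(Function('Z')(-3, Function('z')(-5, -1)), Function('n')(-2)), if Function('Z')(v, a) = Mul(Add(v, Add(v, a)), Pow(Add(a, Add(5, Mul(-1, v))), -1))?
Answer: Rational(3, 2) ≈ 1.5000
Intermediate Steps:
Function('z')(V, B) = 0
Function('Z')(v, a) = Mul(Pow(Add(5, a, Mul(-1, v)), -1), Add(a, Mul(2, v))) (Function('Z')(v, a) = Mul(Add(v, Add(a, v)), Pow(Add(5, a, Mul(-1, v)), -1)) = Mul(Add(a, Mul(2, v)), Pow(Add(5, a, Mul(-1, v)), -1)) = Mul(Pow(Add(5, a, Mul(-1, v)), -1), Add(a, Mul(2, v))))
Function('n')(S) = Mul(Rational(-1, 2), Pow(S, 2)) (Function('n')(S) = Mul(Rational(-1, 2), Mul(S, S)) = Mul(Rational(-1, 2), Pow(S, 2)))
Mul(Function('Z')(-3, Function('z')(-5, -1)), Function('n')(-2)) = Mul(Mul(Pow(Add(5, 0, Mul(-1, -3)), -1), Add(0, Mul(2, -3))), Mul(Rational(-1, 2), Pow(-2, 2))) = Mul(Mul(Pow(Add(5, 0, 3), -1), Add(0, -6)), Mul(Rational(-1, 2), 4)) = Mul(Mul(Pow(8, -1), -6), -2) = Mul(Mul(Rational(1, 8), -6), -2) = Mul(Rational(-3, 4), -2) = Rational(3, 2)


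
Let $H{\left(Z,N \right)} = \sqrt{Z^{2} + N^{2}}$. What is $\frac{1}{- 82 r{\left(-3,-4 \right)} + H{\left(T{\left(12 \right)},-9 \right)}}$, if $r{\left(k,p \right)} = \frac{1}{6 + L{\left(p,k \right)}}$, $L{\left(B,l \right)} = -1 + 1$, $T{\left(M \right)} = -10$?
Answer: $- \frac{123}{52} - \frac{9 \sqrt{181}}{52} \approx -4.6939$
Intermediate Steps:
$L{\left(B,l \right)} = 0$
$r{\left(k,p \right)} = \frac{1}{6}$ ($r{\left(k,p \right)} = \frac{1}{6 + 0} = \frac{1}{6}$)
$H{\left(Z,N \right)} = \sqrt{N^{2} + Z^{2}}$
$\frac{1}{- 82 r{\left(-3,-4 \right)} + H{\left(T{\left(12 \right)},-9 \right)}} = \frac{1}{\left(-82\right) \frac{1}{6} + \sqrt{\left(-9\right)^{2} + \left(-10\right)^{2}}} = \frac{1}{- \frac{41}{3} + \sqrt{81 + 100}} = \frac{1}{- \frac{41}{3} + \sqrt{181}}$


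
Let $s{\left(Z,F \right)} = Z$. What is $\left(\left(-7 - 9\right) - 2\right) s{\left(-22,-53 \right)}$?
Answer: $396$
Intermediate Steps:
$\left(\left(-7 - 9\right) - 2\right) s{\left(-22,-53 \right)} = \left(\left(-7 - 9\right) - 2\right) \left(-22\right) = \left(-16 - 2\right) \left(-22\right) = \left(-18\right) \left(-22\right) = 396$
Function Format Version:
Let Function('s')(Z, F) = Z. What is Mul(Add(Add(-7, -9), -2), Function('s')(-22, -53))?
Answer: 396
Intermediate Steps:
Mul(Add(Add(-7, -9), -2), Function('s')(-22, -53)) = Mul(Add(Add(-7, -9), -2), -22) = Mul(Add(-16, -2), -22) = Mul(-18, -22) = 396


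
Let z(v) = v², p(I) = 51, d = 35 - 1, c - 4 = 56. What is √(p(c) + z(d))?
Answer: √1207 ≈ 34.742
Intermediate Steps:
c = 60 (c = 4 + 56 = 60)
d = 34
√(p(c) + z(d)) = √(51 + 34²) = √(51 + 1156) = √1207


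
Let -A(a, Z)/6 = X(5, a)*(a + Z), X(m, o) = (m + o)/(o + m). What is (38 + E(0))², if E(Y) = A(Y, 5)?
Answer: 64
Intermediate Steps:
X(m, o) = 1 (X(m, o) = (m + o)/(m + o) = 1)
A(a, Z) = -6*Z - 6*a (A(a, Z) = -6*(a + Z) = -6*(Z + a) = -6*Z - 6*a)
E(Y) = -30 - 6*Y (E(Y) = -6*5 - 6*Y = -30 - 6*Y)
(38 + E(0))² = (38 + (-30 - 6*0))² = (38 + (-30 + 0))² = (38 - 30)² = 8² = 64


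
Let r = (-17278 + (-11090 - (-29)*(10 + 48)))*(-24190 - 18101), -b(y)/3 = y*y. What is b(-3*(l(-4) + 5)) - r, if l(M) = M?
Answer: -1128577653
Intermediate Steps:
b(y) = -3*y² (b(y) = -3*y*y = -3*y²)
r = 1128577626 (r = (-17278 + (-11090 - (-29)*58))*(-42291) = (-17278 + (-11090 - 1*(-1682)))*(-42291) = (-17278 + (-11090 + 1682))*(-42291) = (-17278 - 9408)*(-42291) = -26686*(-42291) = 1128577626)
b(-3*(l(-4) + 5)) - r = -3*9*(-4 + 5)² - 1*1128577626 = -3*(-3*1)² - 1128577626 = -3*(-3)² - 1128577626 = -3*9 - 1128577626 = -27 - 1128577626 = -1128577653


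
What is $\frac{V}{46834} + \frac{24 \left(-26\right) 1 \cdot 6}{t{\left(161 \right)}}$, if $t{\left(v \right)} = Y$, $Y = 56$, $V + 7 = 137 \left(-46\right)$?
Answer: $- \frac{21962475}{327838} \approx -66.992$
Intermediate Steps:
$V = -6309$ ($V = -7 + 137 \left(-46\right) = -7 - 6302 = -6309$)
$t{\left(v \right)} = 56$
$\frac{V}{46834} + \frac{24 \left(-26\right) 1 \cdot 6}{t{\left(161 \right)}} = - \frac{6309}{46834} + \frac{24 \left(-26\right) 1 \cdot 6}{56} = \left(-6309\right) \frac{1}{46834} + \left(-624\right) 6 \cdot \frac{1}{56} = - \frac{6309}{46834} - \frac{468}{7} = - \frac{21962475}{327838}$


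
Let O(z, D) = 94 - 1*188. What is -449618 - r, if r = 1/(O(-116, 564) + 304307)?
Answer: -136779640635/304213 ≈ -4.4962e+5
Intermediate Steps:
O(z, D) = -94 (O(z, D) = 94 - 188 = -94)
r = 1/304213 (r = 1/(-94 + 304307) = 1/304213 ≈ 3.2872e-6)
-449618 - r = -449618 - 1*1/304213 = -449618 - 1/304213 = -136779640635/304213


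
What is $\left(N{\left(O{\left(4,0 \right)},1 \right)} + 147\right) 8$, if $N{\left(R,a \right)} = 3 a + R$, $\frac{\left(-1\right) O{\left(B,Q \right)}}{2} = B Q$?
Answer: $1200$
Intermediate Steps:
$O{\left(B,Q \right)} = - 2 B Q$
$N{\left(R,a \right)} = R + 3 a$
$\left(N{\left(O{\left(4,0 \right)},1 \right)} + 147\right) 8 = \left(\left(\left(-2\right) 4 \cdot 0 + 3 \cdot 1\right) + 147\right) 8 = \left(\left(0 + 3\right) + 147\right) 8 = \left(3 + 147\right) 8 = 150 \cdot 8 = 1200$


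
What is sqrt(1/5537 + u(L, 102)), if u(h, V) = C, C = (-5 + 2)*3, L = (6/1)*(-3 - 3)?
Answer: 2*I*sqrt(1407754)/791 ≈ 3.0*I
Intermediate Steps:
L = -36 (L = (6*1)*(-6) = 6*(-6) = -36)
C = -9 (C = -3*3 = -9)
u(h, V) = -9
sqrt(1/5537 + u(L, 102)) = sqrt(1/5537 - 9) = sqrt(-49832/5537) = 2*I*sqrt(1407754)/791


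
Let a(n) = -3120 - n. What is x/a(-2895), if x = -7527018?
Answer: 2509006/75 ≈ 33453.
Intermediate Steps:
x/a(-2895) = -7527018/(-3120 - 1*(-2895)) = -7527018/(-3120 + 2895) = -7527018/(-225) = -7527018*(-1/225) = 2509006/75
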